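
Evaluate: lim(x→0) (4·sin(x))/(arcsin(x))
This is a 0/0 indeterminate form.

Apply L'Hôpital's rule: differentiate numerator and denominator separately.
  f(x) = 4·sin(x)   ⇒   f'(x) = 4·cos(x)
  g(x) = asin(x)   ⇒   g'(x) = 1/sqrt(1 - x^2)
  lim(x→0) f'(x)/g'(x) = lim(x→0) (4·cos(x))/(1/sqrt(1 - x^2))
  = 4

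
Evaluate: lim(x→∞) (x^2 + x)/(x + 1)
This is an ∞/∞ indeterminate form.

Apply L'Hôpital's rule: differentiate numerator and denominator separately.
  f(x) = x^2 + x   ⇒   f'(x) = 2·x + 1
  g(x) = x + 1   ⇒   g'(x) = 1
  lim(x→∞) f'(x)/g'(x) = lim(x→∞) (2·x + 1)/(1)
  = ∞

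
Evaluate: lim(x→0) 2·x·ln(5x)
This is a 0·∞ indeterminate form.

Rewrite 0·∞ as a quotient (0/0 or ∞/∞ form), then apply L'Hôpital's rule:
  lim(x→0) 2·x·ln(5x) = 0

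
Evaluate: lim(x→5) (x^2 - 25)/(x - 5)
This is a standard limit.

Factor or rationalize the expression:
  lim(x→5) (x^2 - 25)/(x - 5) = 10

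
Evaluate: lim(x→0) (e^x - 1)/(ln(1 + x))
This is a 0/0 indeterminate form.

Apply L'Hôpital's rule: differentiate numerator and denominator separately.
  f(x) = e^(x) - 1   ⇒   f'(x) = e^(x)
  g(x) = ln(x + 1)   ⇒   g'(x) = 1/(x + 1)
  lim(x→0) f'(x)/g'(x) = lim(x→0) (e^(x))/(1/(x + 1))
  = 1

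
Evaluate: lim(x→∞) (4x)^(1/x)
This is an exponential indeterminate form.

For exponential indeterminate forms, take the natural log:
  Let L = lim(x→∞) (4x)^(1/x)
  Then ln(L) = lim(x→∞) [exponent × ln(base)]
  Evaluate using L'Hôpital or standard limits, then exponentiate.
  L = 1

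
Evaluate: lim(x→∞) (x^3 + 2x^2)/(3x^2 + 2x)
This is an ∞/∞ indeterminate form.

Apply L'Hôpital's rule: differentiate numerator and denominator separately.
  f(x) = x^3 + 2·x^2   ⇒   f'(x) = 3·x^2 + 4·x
  g(x) = 3·x^2 + 2·x   ⇒   g'(x) = 6·x + 2
  lim(x→∞) f'(x)/g'(x) = lim(x→∞) (3·x^2 + 4·x)/(6·x + 2)
  = ∞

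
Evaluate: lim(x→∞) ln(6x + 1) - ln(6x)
This is an ∞-∞ indeterminate form.

Combine fractions or rationalize to convert ∞-∞ to 0/0 form:
  lim(x→∞) ln(6x + 1) - ln(6x) = 0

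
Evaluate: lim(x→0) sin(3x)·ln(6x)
This is a 0·∞ indeterminate form.

Rewrite 0·∞ as a quotient (0/0 or ∞/∞ form), then apply L'Hôpital's rule:
  lim(x→0) sin(3x)·ln(6x) = 0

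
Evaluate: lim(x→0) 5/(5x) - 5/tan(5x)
This is an ∞-∞ indeterminate form.

Combine fractions or rationalize to convert ∞-∞ to 0/0 form:
  lim(x→0) 5/(5x) - 5/tan(5x) = 0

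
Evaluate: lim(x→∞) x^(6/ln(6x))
This is an exponential indeterminate form.

For exponential indeterminate forms, take the natural log:
  Let L = lim(x→∞) x^(6/ln(6x))
  Then ln(L) = lim(x→∞) [exponent × ln(base)]
  Evaluate using L'Hôpital or standard limits, then exponentiate.
  L = e^(6)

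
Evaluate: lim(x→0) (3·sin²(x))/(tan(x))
This is a 0/0 indeterminate form.

Apply L'Hôpital's rule: differentiate numerator and denominator separately.
  f(x) = 3·sin(x)^2   ⇒   f'(x) = 6·sin(x)·cos(x)
  g(x) = tan(x)   ⇒   g'(x) = tan(x)^2 + 1
  lim(x→0) f'(x)/g'(x) = lim(x→0) (6·sin(x)·cos(x))/(tan(x)^2 + 1)
  = 0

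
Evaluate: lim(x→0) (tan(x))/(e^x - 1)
This is a 0/0 indeterminate form.

Apply L'Hôpital's rule: differentiate numerator and denominator separately.
  f(x) = tan(x)   ⇒   f'(x) = tan(x)^2 + 1
  g(x) = e^(x) - 1   ⇒   g'(x) = e^(x)
  lim(x→0) f'(x)/g'(x) = lim(x→0) (tan(x)^2 + 1)/(e^(x))
  = 1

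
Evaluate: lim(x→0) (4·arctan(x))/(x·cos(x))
This is a 0/0 indeterminate form.

Apply L'Hôpital's rule: differentiate numerator and denominator separately.
  f(x) = 4·atan(x)   ⇒   f'(x) = 4/(x^2 + 1)
  g(x) = x·cos(x)   ⇒   g'(x) = -x·sin(x) + cos(x)
  lim(x→0) f'(x)/g'(x) = lim(x→0) (4/(x^2 + 1))/(-x·sin(x) + cos(x))
  = 4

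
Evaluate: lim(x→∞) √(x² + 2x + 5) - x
This is an ∞-∞ indeterminate form.

Combine fractions or rationalize to convert ∞-∞ to 0/0 form:
  lim(x→∞) √(x² + 2x + 5) - x = 1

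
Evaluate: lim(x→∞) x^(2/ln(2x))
This is an exponential indeterminate form.

For exponential indeterminate forms, take the natural log:
  Let L = lim(x→∞) x^(2/ln(2x))
  Then ln(L) = lim(x→∞) [exponent × ln(base)]
  Evaluate using L'Hôpital or standard limits, then exponentiate.
  L = e²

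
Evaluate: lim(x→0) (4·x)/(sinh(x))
This is a 0/0 indeterminate form.

Apply L'Hôpital's rule: differentiate numerator and denominator separately.
  f(x) = 4·x   ⇒   f'(x) = 4
  g(x) = sinh(x)   ⇒   g'(x) = cosh(x)
  lim(x→0) f'(x)/g'(x) = lim(x→0) (4)/(cosh(x))
  = 4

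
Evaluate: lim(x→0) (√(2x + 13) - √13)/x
This is a standard limit.

Factor or rationalize the expression:
  lim(x→0) (√(2x + 13) - √13)/x = sqrt(13)/13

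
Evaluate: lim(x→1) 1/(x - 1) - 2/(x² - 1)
This is an ∞-∞ indeterminate form.

Combine fractions or rationalize to convert ∞-∞ to 0/0 form:
  lim(x→1) 1/(x - 1) - 2/(x² - 1) = 1/2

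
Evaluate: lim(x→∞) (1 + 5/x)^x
This is an exponential indeterminate form.

For exponential indeterminate forms, take the natural log:
  Let L = lim(x→∞) (1 + 5/x)^x
  Then ln(L) = lim(x→∞) [exponent × ln(base)]
  Evaluate using L'Hôpital or standard limits, then exponentiate.
  L = e^(5)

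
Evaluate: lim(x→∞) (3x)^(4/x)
This is an exponential indeterminate form.

For exponential indeterminate forms, take the natural log:
  Let L = lim(x→∞) (3x)^(4/x)
  Then ln(L) = lim(x→∞) [exponent × ln(base)]
  Evaluate using L'Hôpital or standard limits, then exponentiate.
  L = 1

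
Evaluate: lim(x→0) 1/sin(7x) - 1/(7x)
This is an ∞-∞ indeterminate form.

Combine fractions or rationalize to convert ∞-∞ to 0/0 form:
  lim(x→0) 1/sin(7x) - 1/(7x) = 0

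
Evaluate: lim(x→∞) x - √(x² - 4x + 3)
This is an ∞-∞ indeterminate form.

Combine fractions or rationalize to convert ∞-∞ to 0/0 form:
  lim(x→∞) x - √(x² - 4x + 3) = 2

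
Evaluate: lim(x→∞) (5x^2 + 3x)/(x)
This is an ∞/∞ indeterminate form.

Apply L'Hôpital's rule: differentiate numerator and denominator separately.
  f(x) = 5·x^2 + 3·x   ⇒   f'(x) = 10·x + 3
  g(x) = x   ⇒   g'(x) = 1
  lim(x→∞) f'(x)/g'(x) = lim(x→∞) (10·x + 3)/(1)
  = ∞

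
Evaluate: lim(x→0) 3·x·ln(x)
This is a 0·∞ indeterminate form.

Rewrite 0·∞ as a quotient (0/0 or ∞/∞ form), then apply L'Hôpital's rule:
  lim(x→0) 3·x·ln(x) = 0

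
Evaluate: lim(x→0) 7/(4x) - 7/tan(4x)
This is an ∞-∞ indeterminate form.

Combine fractions or rationalize to convert ∞-∞ to 0/0 form:
  lim(x→0) 7/(4x) - 7/tan(4x) = 0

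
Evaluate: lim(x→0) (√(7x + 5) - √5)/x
This is a standard limit.

Factor or rationalize the expression:
  lim(x→0) (√(7x + 5) - √5)/x = 7·sqrt(5)/10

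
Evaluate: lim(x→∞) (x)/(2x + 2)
This is an ∞/∞ indeterminate form.

Apply L'Hôpital's rule: differentiate numerator and denominator separately.
  f(x) = x   ⇒   f'(x) = 1
  g(x) = 2·x + 2   ⇒   g'(x) = 2
  lim(x→∞) f'(x)/g'(x) = lim(x→∞) (1)/(2)
  = 1/2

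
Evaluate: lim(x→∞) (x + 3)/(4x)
This is an ∞/∞ indeterminate form.

Apply L'Hôpital's rule: differentiate numerator and denominator separately.
  f(x) = x + 3   ⇒   f'(x) = 1
  g(x) = 4·x   ⇒   g'(x) = 4
  lim(x→∞) f'(x)/g'(x) = lim(x→∞) (1)/(4)
  = 1/4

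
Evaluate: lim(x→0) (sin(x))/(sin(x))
This is a 0/0 indeterminate form.

Apply L'Hôpital's rule: differentiate numerator and denominator separately.
  f(x) = sin(x)   ⇒   f'(x) = cos(x)
  g(x) = sin(x)   ⇒   g'(x) = cos(x)
  lim(x→0) f'(x)/g'(x) = lim(x→0) (cos(x))/(cos(x))
  = 1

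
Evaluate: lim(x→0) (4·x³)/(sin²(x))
This is a 0/0 indeterminate form.

Apply L'Hôpital's rule: differentiate numerator and denominator separately.
  f(x) = 4·x^3   ⇒   f'(x) = 12·x^2
  g(x) = sin(x)^2   ⇒   g'(x) = 2·sin(x)·cos(x)
  lim(x→0) f'(x)/g'(x) = lim(x→0) (12·x^2)/(2·sin(x)·cos(x))
  = 0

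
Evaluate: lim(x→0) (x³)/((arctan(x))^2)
This is a 0/0 indeterminate form.

Apply L'Hôpital's rule: differentiate numerator and denominator separately.
  f(x) = x^3   ⇒   f'(x) = 3·x^2
  g(x) = atan(x)^2   ⇒   g'(x) = 2·atan(x)/(x^2 + 1)
  lim(x→0) f'(x)/g'(x) = lim(x→0) (3·x^2)/(2·atan(x)/(x^2 + 1))
  = 0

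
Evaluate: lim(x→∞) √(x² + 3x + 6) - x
This is an ∞-∞ indeterminate form.

Combine fractions or rationalize to convert ∞-∞ to 0/0 form:
  lim(x→∞) √(x² + 3x + 6) - x = 3/2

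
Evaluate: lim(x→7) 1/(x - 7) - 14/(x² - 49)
This is an ∞-∞ indeterminate form.

Combine fractions or rationalize to convert ∞-∞ to 0/0 form:
  lim(x→7) 1/(x - 7) - 14/(x² - 49) = 1/14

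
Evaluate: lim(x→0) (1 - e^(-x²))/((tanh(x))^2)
This is a 0/0 indeterminate form.

Apply L'Hôpital's rule: differentiate numerator and denominator separately.
  f(x) = 1 - e^(-x^2)   ⇒   f'(x) = 2·x·e^(-x^2)
  g(x) = tanh(x)^2   ⇒   g'(x) = (2 - 2·tanh(x)^2)·tanh(x)
  lim(x→0) f'(x)/g'(x) = lim(x→0) (2·x·e^(-x^2))/((2 - 2·tanh(x)^2)·tanh(x))
  = 1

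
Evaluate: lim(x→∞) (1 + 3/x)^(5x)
This is an exponential indeterminate form.

For exponential indeterminate forms, take the natural log:
  Let L = lim(x→∞) (1 + 3/x)^(5x)
  Then ln(L) = lim(x→∞) [exponent × ln(base)]
  Evaluate using L'Hôpital or standard limits, then exponentiate.
  L = e^(15)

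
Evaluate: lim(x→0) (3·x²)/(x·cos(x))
This is a 0/0 indeterminate form.

Apply L'Hôpital's rule: differentiate numerator and denominator separately.
  f(x) = 3·x^2   ⇒   f'(x) = 6·x
  g(x) = x·cos(x)   ⇒   g'(x) = -x·sin(x) + cos(x)
  lim(x→0) f'(x)/g'(x) = lim(x→0) (6·x)/(-x·sin(x) + cos(x))
  = 0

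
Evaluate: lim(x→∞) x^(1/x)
This is an exponential indeterminate form.

For exponential indeterminate forms, take the natural log:
  Let L = lim(x→∞) x^(1/x)
  Then ln(L) = lim(x→∞) [exponent × ln(base)]
  Evaluate using L'Hôpital or standard limits, then exponentiate.
  L = 1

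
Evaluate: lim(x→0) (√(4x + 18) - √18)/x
This is a standard limit.

Factor or rationalize the expression:
  lim(x→0) (√(4x + 18) - √18)/x = sqrt(2)/3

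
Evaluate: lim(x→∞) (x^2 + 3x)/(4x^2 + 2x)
This is an ∞/∞ indeterminate form.

Apply L'Hôpital's rule: differentiate numerator and denominator separately.
  f(x) = x^2 + 3·x   ⇒   f'(x) = 2·x + 3
  g(x) = 4·x^2 + 2·x   ⇒   g'(x) = 8·x + 2
  lim(x→∞) f'(x)/g'(x) = lim(x→∞) (2·x + 3)/(8·x + 2)
  = 1/4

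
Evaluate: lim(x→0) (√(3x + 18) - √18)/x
This is a standard limit.

Factor or rationalize the expression:
  lim(x→0) (√(3x + 18) - √18)/x = sqrt(2)/4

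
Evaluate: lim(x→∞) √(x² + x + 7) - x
This is an ∞-∞ indeterminate form.

Combine fractions or rationalize to convert ∞-∞ to 0/0 form:
  lim(x→∞) √(x² + x + 7) - x = 1/2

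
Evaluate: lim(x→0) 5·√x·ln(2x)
This is a 0·∞ indeterminate form.

Rewrite 0·∞ as a quotient (0/0 or ∞/∞ form), then apply L'Hôpital's rule:
  lim(x→0) 5·√x·ln(2x) = 0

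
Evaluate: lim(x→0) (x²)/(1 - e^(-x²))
This is a 0/0 indeterminate form.

Apply L'Hôpital's rule: differentiate numerator and denominator separately.
  f(x) = x^2   ⇒   f'(x) = 2·x
  g(x) = 1 - e^(-x^2)   ⇒   g'(x) = 2·x·e^(-x^2)
  lim(x→0) f'(x)/g'(x) = lim(x→0) (2·x)/(2·x·e^(-x^2))
  = 1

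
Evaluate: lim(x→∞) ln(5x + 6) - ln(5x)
This is an ∞-∞ indeterminate form.

Combine fractions or rationalize to convert ∞-∞ to 0/0 form:
  lim(x→∞) ln(5x + 6) - ln(5x) = 0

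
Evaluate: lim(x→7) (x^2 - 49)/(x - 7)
This is a standard limit.

Factor or rationalize the expression:
  lim(x→7) (x^2 - 49)/(x - 7) = 14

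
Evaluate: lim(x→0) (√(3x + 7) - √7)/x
This is a standard limit.

Factor or rationalize the expression:
  lim(x→0) (√(3x + 7) - √7)/x = 3·sqrt(7)/14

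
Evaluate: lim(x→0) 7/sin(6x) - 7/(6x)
This is an ∞-∞ indeterminate form.

Combine fractions or rationalize to convert ∞-∞ to 0/0 form:
  lim(x→0) 7/sin(6x) - 7/(6x) = 0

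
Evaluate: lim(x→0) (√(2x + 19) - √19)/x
This is a standard limit.

Factor or rationalize the expression:
  lim(x→0) (√(2x + 19) - √19)/x = sqrt(19)/19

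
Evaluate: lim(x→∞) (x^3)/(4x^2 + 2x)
This is an ∞/∞ indeterminate form.

Apply L'Hôpital's rule: differentiate numerator and denominator separately.
  f(x) = x^3   ⇒   f'(x) = 3·x^2
  g(x) = 4·x^2 + 2·x   ⇒   g'(x) = 8·x + 2
  lim(x→∞) f'(x)/g'(x) = lim(x→∞) (3·x^2)/(8·x + 2)
  = ∞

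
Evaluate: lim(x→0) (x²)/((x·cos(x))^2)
This is a 0/0 indeterminate form.

Apply L'Hôpital's rule: differentiate numerator and denominator separately.
  f(x) = x^2   ⇒   f'(x) = 2·x
  g(x) = x^2·cos(x)^2   ⇒   g'(x) = -2·x^2·sin(x)·cos(x) + 2·x·cos(x)^2
  lim(x→0) f'(x)/g'(x) = lim(x→0) (2·x)/(-2·x^2·sin(x)·cos(x) + 2·x·cos(x)^2)
  = 1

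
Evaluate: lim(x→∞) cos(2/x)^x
This is an exponential indeterminate form.

For exponential indeterminate forms, take the natural log:
  Let L = lim(x→∞) cos(2/x)^x
  Then ln(L) = lim(x→∞) [exponent × ln(base)]
  Evaluate using L'Hôpital or standard limits, then exponentiate.
  L = 1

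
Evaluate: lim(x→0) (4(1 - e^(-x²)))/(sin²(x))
This is a 0/0 indeterminate form.

Apply L'Hôpital's rule: differentiate numerator and denominator separately.
  f(x) = 4 - 4·e^(-x^2)   ⇒   f'(x) = 8·x·e^(-x^2)
  g(x) = sin(x)^2   ⇒   g'(x) = 2·sin(x)·cos(x)
  lim(x→0) f'(x)/g'(x) = lim(x→0) (8·x·e^(-x^2))/(2·sin(x)·cos(x))
  = 4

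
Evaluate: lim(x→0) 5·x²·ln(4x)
This is a 0·∞ indeterminate form.

Rewrite 0·∞ as a quotient (0/0 or ∞/∞ form), then apply L'Hôpital's rule:
  lim(x→0) 5·x²·ln(4x) = 0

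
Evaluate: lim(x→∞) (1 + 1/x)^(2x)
This is an exponential indeterminate form.

For exponential indeterminate forms, take the natural log:
  Let L = lim(x→∞) (1 + 1/x)^(2x)
  Then ln(L) = lim(x→∞) [exponent × ln(base)]
  Evaluate using L'Hôpital or standard limits, then exponentiate.
  L = e²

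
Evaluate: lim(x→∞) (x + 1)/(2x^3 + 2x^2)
This is an ∞/∞ indeterminate form.

Apply L'Hôpital's rule: differentiate numerator and denominator separately.
  f(x) = x + 1   ⇒   f'(x) = 1
  g(x) = 2·x^3 + 2·x^2   ⇒   g'(x) = 6·x^2 + 4·x
  lim(x→∞) f'(x)/g'(x) = lim(x→∞) (1)/(6·x^2 + 4·x)
  = 0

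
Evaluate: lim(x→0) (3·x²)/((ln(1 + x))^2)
This is a 0/0 indeterminate form.

Apply L'Hôpital's rule: differentiate numerator and denominator separately.
  f(x) = 3·x^2   ⇒   f'(x) = 6·x
  g(x) = ln(x + 1)^2   ⇒   g'(x) = 2·ln(x + 1)/(x + 1)
  lim(x→0) f'(x)/g'(x) = lim(x→0) (6·x)/(2·ln(x + 1)/(x + 1))
  = 3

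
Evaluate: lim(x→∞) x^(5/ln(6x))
This is an exponential indeterminate form.

For exponential indeterminate forms, take the natural log:
  Let L = lim(x→∞) x^(5/ln(6x))
  Then ln(L) = lim(x→∞) [exponent × ln(base)]
  Evaluate using L'Hôpital or standard limits, then exponentiate.
  L = e^(5)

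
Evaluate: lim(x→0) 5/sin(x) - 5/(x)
This is an ∞-∞ indeterminate form.

Combine fractions or rationalize to convert ∞-∞ to 0/0 form:
  lim(x→0) 5/sin(x) - 5/(x) = 0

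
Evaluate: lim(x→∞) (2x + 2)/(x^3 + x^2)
This is an ∞/∞ indeterminate form.

Apply L'Hôpital's rule: differentiate numerator and denominator separately.
  f(x) = 2·x + 2   ⇒   f'(x) = 2
  g(x) = x^3 + x^2   ⇒   g'(x) = 3·x^2 + 2·x
  lim(x→∞) f'(x)/g'(x) = lim(x→∞) (2)/(3·x^2 + 2·x)
  = 0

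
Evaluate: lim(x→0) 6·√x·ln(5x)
This is a 0·∞ indeterminate form.

Rewrite 0·∞ as a quotient (0/0 or ∞/∞ form), then apply L'Hôpital's rule:
  lim(x→0) 6·√x·ln(5x) = 0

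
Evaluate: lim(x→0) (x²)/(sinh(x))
This is a 0/0 indeterminate form.

Apply L'Hôpital's rule: differentiate numerator and denominator separately.
  f(x) = x^2   ⇒   f'(x) = 2·x
  g(x) = sinh(x)   ⇒   g'(x) = cosh(x)
  lim(x→0) f'(x)/g'(x) = lim(x→0) (2·x)/(cosh(x))
  = 0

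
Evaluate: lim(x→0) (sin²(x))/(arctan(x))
This is a 0/0 indeterminate form.

Apply L'Hôpital's rule: differentiate numerator and denominator separately.
  f(x) = sin(x)^2   ⇒   f'(x) = 2·sin(x)·cos(x)
  g(x) = atan(x)   ⇒   g'(x) = 1/(x^2 + 1)
  lim(x→0) f'(x)/g'(x) = lim(x→0) (2·sin(x)·cos(x))/(1/(x^2 + 1))
  = 0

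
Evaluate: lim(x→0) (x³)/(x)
This is a 0/0 indeterminate form.

Apply L'Hôpital's rule: differentiate numerator and denominator separately.
  f(x) = x^3   ⇒   f'(x) = 3·x^2
  g(x) = x   ⇒   g'(x) = 1
  lim(x→0) f'(x)/g'(x) = lim(x→0) (3·x^2)/(1)
  = 0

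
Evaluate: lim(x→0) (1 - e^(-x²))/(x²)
This is a 0/0 indeterminate form.

Apply L'Hôpital's rule: differentiate numerator and denominator separately.
  f(x) = 1 - e^(-x^2)   ⇒   f'(x) = 2·x·e^(-x^2)
  g(x) = x^2   ⇒   g'(x) = 2·x
  lim(x→0) f'(x)/g'(x) = lim(x→0) (2·x·e^(-x^2))/(2·x)
  = 1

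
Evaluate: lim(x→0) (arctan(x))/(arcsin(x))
This is a 0/0 indeterminate form.

Apply L'Hôpital's rule: differentiate numerator and denominator separately.
  f(x) = atan(x)   ⇒   f'(x) = 1/(x^2 + 1)
  g(x) = asin(x)   ⇒   g'(x) = 1/sqrt(1 - x^2)
  lim(x→0) f'(x)/g'(x) = lim(x→0) (1/(x^2 + 1))/(1/sqrt(1 - x^2))
  = 1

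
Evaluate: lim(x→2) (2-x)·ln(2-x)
This is a 0·∞ indeterminate form.

Rewrite 0·∞ as a quotient (0/0 or ∞/∞ form), then apply L'Hôpital's rule:
  lim(x→2) (2-x)·ln(2-x) = 0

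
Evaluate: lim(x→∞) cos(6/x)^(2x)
This is an exponential indeterminate form.

For exponential indeterminate forms, take the natural log:
  Let L = lim(x→∞) cos(6/x)^(2x)
  Then ln(L) = lim(x→∞) [exponent × ln(base)]
  Evaluate using L'Hôpital or standard limits, then exponentiate.
  L = 1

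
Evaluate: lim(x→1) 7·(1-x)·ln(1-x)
This is a 0·∞ indeterminate form.

Rewrite 0·∞ as a quotient (0/0 or ∞/∞ form), then apply L'Hôpital's rule:
  lim(x→1) 7·(1-x)·ln(1-x) = 0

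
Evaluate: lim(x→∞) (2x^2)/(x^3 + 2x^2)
This is an ∞/∞ indeterminate form.

Apply L'Hôpital's rule: differentiate numerator and denominator separately.
  f(x) = 2·x^2   ⇒   f'(x) = 4·x
  g(x) = x^3 + 2·x^2   ⇒   g'(x) = 3·x^2 + 4·x
  lim(x→∞) f'(x)/g'(x) = lim(x→∞) (4·x)/(3·x^2 + 4·x)
  = 0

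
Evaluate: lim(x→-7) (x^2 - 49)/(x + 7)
This is a standard limit.

Factor or rationalize the expression:
  lim(x→-7) (x^2 - 49)/(x + 7) = -14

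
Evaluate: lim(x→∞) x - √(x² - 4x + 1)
This is an ∞-∞ indeterminate form.

Combine fractions or rationalize to convert ∞-∞ to 0/0 form:
  lim(x→∞) x - √(x² - 4x + 1) = 2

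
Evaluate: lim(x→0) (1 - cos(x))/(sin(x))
This is a 0/0 indeterminate form.

Apply L'Hôpital's rule: differentiate numerator and denominator separately.
  f(x) = 1 - cos(x)   ⇒   f'(x) = sin(x)
  g(x) = sin(x)   ⇒   g'(x) = cos(x)
  lim(x→0) f'(x)/g'(x) = lim(x→0) (sin(x))/(cos(x))
  = 0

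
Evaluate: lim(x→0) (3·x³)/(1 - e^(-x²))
This is a 0/0 indeterminate form.

Apply L'Hôpital's rule: differentiate numerator and denominator separately.
  f(x) = 3·x^3   ⇒   f'(x) = 9·x^2
  g(x) = 1 - e^(-x^2)   ⇒   g'(x) = 2·x·e^(-x^2)
  lim(x→0) f'(x)/g'(x) = lim(x→0) (9·x^2)/(2·x·e^(-x^2))
  = 0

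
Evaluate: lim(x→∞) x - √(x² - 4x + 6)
This is an ∞-∞ indeterminate form.

Combine fractions or rationalize to convert ∞-∞ to 0/0 form:
  lim(x→∞) x - √(x² - 4x + 6) = 2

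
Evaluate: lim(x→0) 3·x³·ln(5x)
This is a 0·∞ indeterminate form.

Rewrite 0·∞ as a quotient (0/0 or ∞/∞ form), then apply L'Hôpital's rule:
  lim(x→0) 3·x³·ln(5x) = 0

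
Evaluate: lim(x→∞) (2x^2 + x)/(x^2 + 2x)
This is an ∞/∞ indeterminate form.

Apply L'Hôpital's rule: differentiate numerator and denominator separately.
  f(x) = 2·x^2 + x   ⇒   f'(x) = 4·x + 1
  g(x) = x^2 + 2·x   ⇒   g'(x) = 2·x + 2
  lim(x→∞) f'(x)/g'(x) = lim(x→∞) (4·x + 1)/(2·x + 2)
  = 2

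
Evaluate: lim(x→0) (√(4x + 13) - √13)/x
This is a standard limit.

Factor or rationalize the expression:
  lim(x→0) (√(4x + 13) - √13)/x = 2·sqrt(13)/13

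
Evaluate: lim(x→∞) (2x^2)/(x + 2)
This is an ∞/∞ indeterminate form.

Apply L'Hôpital's rule: differentiate numerator and denominator separately.
  f(x) = 2·x^2   ⇒   f'(x) = 4·x
  g(x) = x + 2   ⇒   g'(x) = 1
  lim(x→∞) f'(x)/g'(x) = lim(x→∞) (4·x)/(1)
  = ∞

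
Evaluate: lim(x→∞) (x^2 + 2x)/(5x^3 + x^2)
This is an ∞/∞ indeterminate form.

Apply L'Hôpital's rule: differentiate numerator and denominator separately.
  f(x) = x^2 + 2·x   ⇒   f'(x) = 2·x + 2
  g(x) = 5·x^3 + x^2   ⇒   g'(x) = 15·x^2 + 2·x
  lim(x→∞) f'(x)/g'(x) = lim(x→∞) (2·x + 2)/(15·x^2 + 2·x)
  = 0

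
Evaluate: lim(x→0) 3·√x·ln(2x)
This is a 0·∞ indeterminate form.

Rewrite 0·∞ as a quotient (0/0 or ∞/∞ form), then apply L'Hôpital's rule:
  lim(x→0) 3·√x·ln(2x) = 0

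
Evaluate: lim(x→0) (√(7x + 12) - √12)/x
This is a standard limit.

Factor or rationalize the expression:
  lim(x→0) (√(7x + 12) - √12)/x = 7·sqrt(3)/12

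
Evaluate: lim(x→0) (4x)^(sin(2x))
This is an exponential indeterminate form.

For exponential indeterminate forms, take the natural log:
  Let L = lim(x→0) (4x)^(sin(2x))
  Then ln(L) = lim(x→0) [exponent × ln(base)]
  Evaluate using L'Hôpital or standard limits, then exponentiate.
  L = 1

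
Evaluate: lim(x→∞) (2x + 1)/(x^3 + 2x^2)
This is an ∞/∞ indeterminate form.

Apply L'Hôpital's rule: differentiate numerator and denominator separately.
  f(x) = 2·x + 1   ⇒   f'(x) = 2
  g(x) = x^3 + 2·x^2   ⇒   g'(x) = 3·x^2 + 4·x
  lim(x→∞) f'(x)/g'(x) = lim(x→∞) (2)/(3·x^2 + 4·x)
  = 0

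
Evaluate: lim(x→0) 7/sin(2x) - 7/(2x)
This is an ∞-∞ indeterminate form.

Combine fractions or rationalize to convert ∞-∞ to 0/0 form:
  lim(x→0) 7/sin(2x) - 7/(2x) = 0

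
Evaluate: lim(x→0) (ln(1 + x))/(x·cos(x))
This is a 0/0 indeterminate form.

Apply L'Hôpital's rule: differentiate numerator and denominator separately.
  f(x) = ln(x + 1)   ⇒   f'(x) = 1/(x + 1)
  g(x) = x·cos(x)   ⇒   g'(x) = -x·sin(x) + cos(x)
  lim(x→0) f'(x)/g'(x) = lim(x→0) (1/(x + 1))/(-x·sin(x) + cos(x))
  = 1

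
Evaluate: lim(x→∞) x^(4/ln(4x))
This is an exponential indeterminate form.

For exponential indeterminate forms, take the natural log:
  Let L = lim(x→∞) x^(4/ln(4x))
  Then ln(L) = lim(x→∞) [exponent × ln(base)]
  Evaluate using L'Hôpital or standard limits, then exponentiate.
  L = e^(4)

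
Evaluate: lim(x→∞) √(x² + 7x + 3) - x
This is an ∞-∞ indeterminate form.

Combine fractions or rationalize to convert ∞-∞ to 0/0 form:
  lim(x→∞) √(x² + 7x + 3) - x = 7/2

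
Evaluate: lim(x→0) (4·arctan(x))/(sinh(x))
This is a 0/0 indeterminate form.

Apply L'Hôpital's rule: differentiate numerator and denominator separately.
  f(x) = 4·atan(x)   ⇒   f'(x) = 4/(x^2 + 1)
  g(x) = sinh(x)   ⇒   g'(x) = cosh(x)
  lim(x→0) f'(x)/g'(x) = lim(x→0) (4/(x^2 + 1))/(cosh(x))
  = 4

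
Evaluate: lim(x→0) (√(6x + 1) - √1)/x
This is a standard limit.

Factor or rationalize the expression:
  lim(x→0) (√(6x + 1) - √1)/x = 3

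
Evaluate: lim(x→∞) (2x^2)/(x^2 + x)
This is an ∞/∞ indeterminate form.

Apply L'Hôpital's rule: differentiate numerator and denominator separately.
  f(x) = 2·x^2   ⇒   f'(x) = 4·x
  g(x) = x^2 + x   ⇒   g'(x) = 2·x + 1
  lim(x→∞) f'(x)/g'(x) = lim(x→∞) (4·x)/(2·x + 1)
  = 2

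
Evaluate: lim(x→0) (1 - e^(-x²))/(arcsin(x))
This is a 0/0 indeterminate form.

Apply L'Hôpital's rule: differentiate numerator and denominator separately.
  f(x) = 1 - e^(-x^2)   ⇒   f'(x) = 2·x·e^(-x^2)
  g(x) = asin(x)   ⇒   g'(x) = 1/sqrt(1 - x^2)
  lim(x→0) f'(x)/g'(x) = lim(x→0) (2·x·e^(-x^2))/(1/sqrt(1 - x^2))
  = 0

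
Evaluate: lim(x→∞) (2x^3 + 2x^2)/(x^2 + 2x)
This is an ∞/∞ indeterminate form.

Apply L'Hôpital's rule: differentiate numerator and denominator separately.
  f(x) = 2·x^3 + 2·x^2   ⇒   f'(x) = 6·x^2 + 4·x
  g(x) = x^2 + 2·x   ⇒   g'(x) = 2·x + 2
  lim(x→∞) f'(x)/g'(x) = lim(x→∞) (6·x^2 + 4·x)/(2·x + 2)
  = ∞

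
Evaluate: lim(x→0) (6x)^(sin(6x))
This is an exponential indeterminate form.

For exponential indeterminate forms, take the natural log:
  Let L = lim(x→0) (6x)^(sin(6x))
  Then ln(L) = lim(x→0) [exponent × ln(base)]
  Evaluate using L'Hôpital or standard limits, then exponentiate.
  L = 1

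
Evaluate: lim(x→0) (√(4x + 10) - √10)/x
This is a standard limit.

Factor or rationalize the expression:
  lim(x→0) (√(4x + 10) - √10)/x = sqrt(10)/5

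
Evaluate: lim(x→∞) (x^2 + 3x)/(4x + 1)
This is an ∞/∞ indeterminate form.

Apply L'Hôpital's rule: differentiate numerator and denominator separately.
  f(x) = x^2 + 3·x   ⇒   f'(x) = 2·x + 3
  g(x) = 4·x + 1   ⇒   g'(x) = 4
  lim(x→∞) f'(x)/g'(x) = lim(x→∞) (2·x + 3)/(4)
  = ∞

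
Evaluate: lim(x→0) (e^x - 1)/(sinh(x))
This is a 0/0 indeterminate form.

Apply L'Hôpital's rule: differentiate numerator and denominator separately.
  f(x) = e^(x) - 1   ⇒   f'(x) = e^(x)
  g(x) = sinh(x)   ⇒   g'(x) = cosh(x)
  lim(x→0) f'(x)/g'(x) = lim(x→0) (e^(x))/(cosh(x))
  = 1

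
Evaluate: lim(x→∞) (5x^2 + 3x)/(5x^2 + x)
This is an ∞/∞ indeterminate form.

Apply L'Hôpital's rule: differentiate numerator and denominator separately.
  f(x) = 5·x^2 + 3·x   ⇒   f'(x) = 10·x + 3
  g(x) = 5·x^2 + x   ⇒   g'(x) = 10·x + 1
  lim(x→∞) f'(x)/g'(x) = lim(x→∞) (10·x + 3)/(10·x + 1)
  = 1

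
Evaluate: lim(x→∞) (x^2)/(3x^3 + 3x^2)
This is an ∞/∞ indeterminate form.

Apply L'Hôpital's rule: differentiate numerator and denominator separately.
  f(x) = x^2   ⇒   f'(x) = 2·x
  g(x) = 3·x^3 + 3·x^2   ⇒   g'(x) = 9·x^2 + 6·x
  lim(x→∞) f'(x)/g'(x) = lim(x→∞) (2·x)/(9·x^2 + 6·x)
  = 0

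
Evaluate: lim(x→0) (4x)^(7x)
This is an exponential indeterminate form.

For exponential indeterminate forms, take the natural log:
  Let L = lim(x→0) (4x)^(7x)
  Then ln(L) = lim(x→0) [exponent × ln(base)]
  Evaluate using L'Hôpital or standard limits, then exponentiate.
  L = 1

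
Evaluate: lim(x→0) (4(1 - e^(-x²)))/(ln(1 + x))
This is a 0/0 indeterminate form.

Apply L'Hôpital's rule: differentiate numerator and denominator separately.
  f(x) = 4 - 4·e^(-x^2)   ⇒   f'(x) = 8·x·e^(-x^2)
  g(x) = ln(x + 1)   ⇒   g'(x) = 1/(x + 1)
  lim(x→0) f'(x)/g'(x) = lim(x→0) (8·x·e^(-x^2))/(1/(x + 1))
  = 0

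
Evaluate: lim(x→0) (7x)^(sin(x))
This is an exponential indeterminate form.

For exponential indeterminate forms, take the natural log:
  Let L = lim(x→0) (7x)^(sin(x))
  Then ln(L) = lim(x→0) [exponent × ln(base)]
  Evaluate using L'Hôpital or standard limits, then exponentiate.
  L = 1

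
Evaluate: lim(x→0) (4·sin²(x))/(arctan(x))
This is a 0/0 indeterminate form.

Apply L'Hôpital's rule: differentiate numerator and denominator separately.
  f(x) = 4·sin(x)^2   ⇒   f'(x) = 8·sin(x)·cos(x)
  g(x) = atan(x)   ⇒   g'(x) = 1/(x^2 + 1)
  lim(x→0) f'(x)/g'(x) = lim(x→0) (8·sin(x)·cos(x))/(1/(x^2 + 1))
  = 0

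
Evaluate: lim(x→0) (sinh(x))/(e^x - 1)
This is a 0/0 indeterminate form.

Apply L'Hôpital's rule: differentiate numerator and denominator separately.
  f(x) = sinh(x)   ⇒   f'(x) = cosh(x)
  g(x) = e^(x) - 1   ⇒   g'(x) = e^(x)
  lim(x→0) f'(x)/g'(x) = lim(x→0) (cosh(x))/(e^(x))
  = 1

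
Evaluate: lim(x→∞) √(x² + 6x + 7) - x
This is an ∞-∞ indeterminate form.

Combine fractions or rationalize to convert ∞-∞ to 0/0 form:
  lim(x→∞) √(x² + 6x + 7) - x = 3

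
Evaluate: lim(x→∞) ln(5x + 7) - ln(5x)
This is an ∞-∞ indeterminate form.

Combine fractions or rationalize to convert ∞-∞ to 0/0 form:
  lim(x→∞) ln(5x + 7) - ln(5x) = 0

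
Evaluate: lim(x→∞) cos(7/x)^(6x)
This is an exponential indeterminate form.

For exponential indeterminate forms, take the natural log:
  Let L = lim(x→∞) cos(7/x)^(6x)
  Then ln(L) = lim(x→∞) [exponent × ln(base)]
  Evaluate using L'Hôpital or standard limits, then exponentiate.
  L = 1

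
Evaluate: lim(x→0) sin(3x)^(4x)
This is an exponential indeterminate form.

For exponential indeterminate forms, take the natural log:
  Let L = lim(x→0) sin(3x)^(4x)
  Then ln(L) = lim(x→0) [exponent × ln(base)]
  Evaluate using L'Hôpital or standard limits, then exponentiate.
  L = 1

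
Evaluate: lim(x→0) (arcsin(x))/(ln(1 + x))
This is a 0/0 indeterminate form.

Apply L'Hôpital's rule: differentiate numerator and denominator separately.
  f(x) = asin(x)   ⇒   f'(x) = 1/sqrt(1 - x^2)
  g(x) = ln(x + 1)   ⇒   g'(x) = 1/(x + 1)
  lim(x→0) f'(x)/g'(x) = lim(x→0) (1/sqrt(1 - x^2))/(1/(x + 1))
  = 1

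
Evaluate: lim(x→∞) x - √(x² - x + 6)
This is an ∞-∞ indeterminate form.

Combine fractions or rationalize to convert ∞-∞ to 0/0 form:
  lim(x→∞) x - √(x² - x + 6) = 1/2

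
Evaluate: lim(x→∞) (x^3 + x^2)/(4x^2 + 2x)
This is an ∞/∞ indeterminate form.

Apply L'Hôpital's rule: differentiate numerator and denominator separately.
  f(x) = x^3 + x^2   ⇒   f'(x) = 3·x^2 + 2·x
  g(x) = 4·x^2 + 2·x   ⇒   g'(x) = 8·x + 2
  lim(x→∞) f'(x)/g'(x) = lim(x→∞) (3·x^2 + 2·x)/(8·x + 2)
  = ∞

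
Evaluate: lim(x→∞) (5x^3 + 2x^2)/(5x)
This is an ∞/∞ indeterminate form.

Apply L'Hôpital's rule: differentiate numerator and denominator separately.
  f(x) = 5·x^3 + 2·x^2   ⇒   f'(x) = 15·x^2 + 4·x
  g(x) = 5·x   ⇒   g'(x) = 5
  lim(x→∞) f'(x)/g'(x) = lim(x→∞) (15·x^2 + 4·x)/(5)
  = ∞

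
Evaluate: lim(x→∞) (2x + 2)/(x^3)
This is an ∞/∞ indeterminate form.

Apply L'Hôpital's rule: differentiate numerator and denominator separately.
  f(x) = 2·x + 2   ⇒   f'(x) = 2
  g(x) = x^3   ⇒   g'(x) = 3·x^2
  lim(x→∞) f'(x)/g'(x) = lim(x→∞) (2)/(3·x^2)
  = 0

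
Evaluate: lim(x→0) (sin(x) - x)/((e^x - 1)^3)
This is a 0/0 indeterminate form.

Apply L'Hôpital's rule: differentiate numerator and denominator separately.
  f(x) = -x + sin(x)   ⇒   f'(x) = cos(x) - 1
  g(x) = (e^(x) - 1)^3   ⇒   g'(x) = 3·(e^(x) - 1)^2·e^(x)
  lim(x→0) f'(x)/g'(x) = lim(x→0) (cos(x) - 1)/(3·(e^(x) - 1)^2·e^(x))
  = -1/6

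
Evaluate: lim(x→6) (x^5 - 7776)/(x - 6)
This is a standard limit.

Factor or rationalize the expression:
  lim(x→6) (x^5 - 7776)/(x - 6) = 6480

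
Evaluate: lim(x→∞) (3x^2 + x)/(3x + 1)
This is an ∞/∞ indeterminate form.

Apply L'Hôpital's rule: differentiate numerator and denominator separately.
  f(x) = 3·x^2 + x   ⇒   f'(x) = 6·x + 1
  g(x) = 3·x + 1   ⇒   g'(x) = 3
  lim(x→∞) f'(x)/g'(x) = lim(x→∞) (6·x + 1)/(3)
  = ∞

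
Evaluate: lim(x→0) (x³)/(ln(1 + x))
This is a 0/0 indeterminate form.

Apply L'Hôpital's rule: differentiate numerator and denominator separately.
  f(x) = x^3   ⇒   f'(x) = 3·x^2
  g(x) = ln(x + 1)   ⇒   g'(x) = 1/(x + 1)
  lim(x→0) f'(x)/g'(x) = lim(x→0) (3·x^2)/(1/(x + 1))
  = 0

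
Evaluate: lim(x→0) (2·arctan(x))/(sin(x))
This is a 0/0 indeterminate form.

Apply L'Hôpital's rule: differentiate numerator and denominator separately.
  f(x) = 2·atan(x)   ⇒   f'(x) = 2/(x^2 + 1)
  g(x) = sin(x)   ⇒   g'(x) = cos(x)
  lim(x→0) f'(x)/g'(x) = lim(x→0) (2/(x^2 + 1))/(cos(x))
  = 2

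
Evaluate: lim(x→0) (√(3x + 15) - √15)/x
This is a standard limit.

Factor or rationalize the expression:
  lim(x→0) (√(3x + 15) - √15)/x = sqrt(15)/10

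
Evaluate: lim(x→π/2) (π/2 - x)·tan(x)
This is a 0·∞ indeterminate form.

Rewrite 0·∞ as a quotient (0/0 or ∞/∞ form), then apply L'Hôpital's rule:
  lim(x→π/2) (π/2 - x)·tan(x) = 1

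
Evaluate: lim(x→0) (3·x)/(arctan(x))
This is a 0/0 indeterminate form.

Apply L'Hôpital's rule: differentiate numerator and denominator separately.
  f(x) = 3·x   ⇒   f'(x) = 3
  g(x) = atan(x)   ⇒   g'(x) = 1/(x^2 + 1)
  lim(x→0) f'(x)/g'(x) = lim(x→0) (3)/(1/(x^2 + 1))
  = 3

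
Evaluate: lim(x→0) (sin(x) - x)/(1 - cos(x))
This is a 0/0 indeterminate form.

Apply L'Hôpital's rule: differentiate numerator and denominator separately.
  f(x) = -x + sin(x)   ⇒   f'(x) = cos(x) - 1
  g(x) = 1 - cos(x)   ⇒   g'(x) = sin(x)
  lim(x→0) f'(x)/g'(x) = lim(x→0) (cos(x) - 1)/(sin(x))
  = 0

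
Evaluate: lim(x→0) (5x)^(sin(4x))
This is an exponential indeterminate form.

For exponential indeterminate forms, take the natural log:
  Let L = lim(x→0) (5x)^(sin(4x))
  Then ln(L) = lim(x→0) [exponent × ln(base)]
  Evaluate using L'Hôpital or standard limits, then exponentiate.
  L = 1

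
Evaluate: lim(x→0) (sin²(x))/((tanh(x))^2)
This is a 0/0 indeterminate form.

Apply L'Hôpital's rule: differentiate numerator and denominator separately.
  f(x) = sin(x)^2   ⇒   f'(x) = 2·sin(x)·cos(x)
  g(x) = tanh(x)^2   ⇒   g'(x) = (2 - 2·tanh(x)^2)·tanh(x)
  lim(x→0) f'(x)/g'(x) = lim(x→0) (2·sin(x)·cos(x))/((2 - 2·tanh(x)^2)·tanh(x))
  = 1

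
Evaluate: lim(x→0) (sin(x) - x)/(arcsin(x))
This is a 0/0 indeterminate form.

Apply L'Hôpital's rule: differentiate numerator and denominator separately.
  f(x) = -x + sin(x)   ⇒   f'(x) = cos(x) - 1
  g(x) = asin(x)   ⇒   g'(x) = 1/sqrt(1 - x^2)
  lim(x→0) f'(x)/g'(x) = lim(x→0) (cos(x) - 1)/(1/sqrt(1 - x^2))
  = 0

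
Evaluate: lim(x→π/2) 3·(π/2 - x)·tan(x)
This is a 0·∞ indeterminate form.

Rewrite 0·∞ as a quotient (0/0 or ∞/∞ form), then apply L'Hôpital's rule:
  lim(x→π/2) 3·(π/2 - x)·tan(x) = 3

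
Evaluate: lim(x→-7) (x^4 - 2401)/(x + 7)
This is a standard limit.

Factor or rationalize the expression:
  lim(x→-7) (x^4 - 2401)/(x + 7) = -1372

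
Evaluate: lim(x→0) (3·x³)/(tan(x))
This is a 0/0 indeterminate form.

Apply L'Hôpital's rule: differentiate numerator and denominator separately.
  f(x) = 3·x^3   ⇒   f'(x) = 9·x^2
  g(x) = tan(x)   ⇒   g'(x) = tan(x)^2 + 1
  lim(x→0) f'(x)/g'(x) = lim(x→0) (9·x^2)/(tan(x)^2 + 1)
  = 0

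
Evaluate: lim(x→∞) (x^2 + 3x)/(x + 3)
This is an ∞/∞ indeterminate form.

Apply L'Hôpital's rule: differentiate numerator and denominator separately.
  f(x) = x^2 + 3·x   ⇒   f'(x) = 2·x + 3
  g(x) = x + 3   ⇒   g'(x) = 1
  lim(x→∞) f'(x)/g'(x) = lim(x→∞) (2·x + 3)/(1)
  = ∞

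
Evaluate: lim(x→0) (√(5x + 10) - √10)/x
This is a standard limit.

Factor or rationalize the expression:
  lim(x→0) (√(5x + 10) - √10)/x = sqrt(10)/4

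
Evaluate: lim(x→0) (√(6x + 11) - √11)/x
This is a standard limit.

Factor or rationalize the expression:
  lim(x→0) (√(6x + 11) - √11)/x = 3·sqrt(11)/11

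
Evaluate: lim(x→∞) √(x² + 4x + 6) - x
This is an ∞-∞ indeterminate form.

Combine fractions or rationalize to convert ∞-∞ to 0/0 form:
  lim(x→∞) √(x² + 4x + 6) - x = 2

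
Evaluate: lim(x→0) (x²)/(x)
This is a 0/0 indeterminate form.

Apply L'Hôpital's rule: differentiate numerator and denominator separately.
  f(x) = x^2   ⇒   f'(x) = 2·x
  g(x) = x   ⇒   g'(x) = 1
  lim(x→0) f'(x)/g'(x) = lim(x→0) (2·x)/(1)
  = 0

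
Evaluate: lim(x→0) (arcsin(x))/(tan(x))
This is a 0/0 indeterminate form.

Apply L'Hôpital's rule: differentiate numerator and denominator separately.
  f(x) = asin(x)   ⇒   f'(x) = 1/sqrt(1 - x^2)
  g(x) = tan(x)   ⇒   g'(x) = tan(x)^2 + 1
  lim(x→0) f'(x)/g'(x) = lim(x→0) (1/sqrt(1 - x^2))/(tan(x)^2 + 1)
  = 1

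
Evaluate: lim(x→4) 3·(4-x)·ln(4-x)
This is a 0·∞ indeterminate form.

Rewrite 0·∞ as a quotient (0/0 or ∞/∞ form), then apply L'Hôpital's rule:
  lim(x→4) 3·(4-x)·ln(4-x) = 0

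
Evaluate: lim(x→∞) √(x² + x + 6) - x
This is an ∞-∞ indeterminate form.

Combine fractions or rationalize to convert ∞-∞ to 0/0 form:
  lim(x→∞) √(x² + x + 6) - x = 1/2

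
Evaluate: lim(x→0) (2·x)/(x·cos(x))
This is a 0/0 indeterminate form.

Apply L'Hôpital's rule: differentiate numerator and denominator separately.
  f(x) = 2·x   ⇒   f'(x) = 2
  g(x) = x·cos(x)   ⇒   g'(x) = -x·sin(x) + cos(x)
  lim(x→0) f'(x)/g'(x) = lim(x→0) (2)/(-x·sin(x) + cos(x))
  = 2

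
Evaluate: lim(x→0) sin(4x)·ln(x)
This is a 0·∞ indeterminate form.

Rewrite 0·∞ as a quotient (0/0 or ∞/∞ form), then apply L'Hôpital's rule:
  lim(x→0) sin(4x)·ln(x) = 0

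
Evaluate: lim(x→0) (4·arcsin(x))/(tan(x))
This is a 0/0 indeterminate form.

Apply L'Hôpital's rule: differentiate numerator and denominator separately.
  f(x) = 4·asin(x)   ⇒   f'(x) = 4/sqrt(1 - x^2)
  g(x) = tan(x)   ⇒   g'(x) = tan(x)^2 + 1
  lim(x→0) f'(x)/g'(x) = lim(x→0) (4/sqrt(1 - x^2))/(tan(x)^2 + 1)
  = 4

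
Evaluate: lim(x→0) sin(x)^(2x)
This is an exponential indeterminate form.

For exponential indeterminate forms, take the natural log:
  Let L = lim(x→0) sin(x)^(2x)
  Then ln(L) = lim(x→0) [exponent × ln(base)]
  Evaluate using L'Hôpital or standard limits, then exponentiate.
  L = 1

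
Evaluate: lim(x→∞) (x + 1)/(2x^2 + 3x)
This is an ∞/∞ indeterminate form.

Apply L'Hôpital's rule: differentiate numerator and denominator separately.
  f(x) = x + 1   ⇒   f'(x) = 1
  g(x) = 2·x^2 + 3·x   ⇒   g'(x) = 4·x + 3
  lim(x→∞) f'(x)/g'(x) = lim(x→∞) (1)/(4·x + 3)
  = 0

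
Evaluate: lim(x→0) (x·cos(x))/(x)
This is a 0/0 indeterminate form.

Apply L'Hôpital's rule: differentiate numerator and denominator separately.
  f(x) = x·cos(x)   ⇒   f'(x) = -x·sin(x) + cos(x)
  g(x) = x   ⇒   g'(x) = 1
  lim(x→0) f'(x)/g'(x) = lim(x→0) (-x·sin(x) + cos(x))/(1)
  = 1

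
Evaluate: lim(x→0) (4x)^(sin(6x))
This is an exponential indeterminate form.

For exponential indeterminate forms, take the natural log:
  Let L = lim(x→0) (4x)^(sin(6x))
  Then ln(L) = lim(x→0) [exponent × ln(base)]
  Evaluate using L'Hôpital or standard limits, then exponentiate.
  L = 1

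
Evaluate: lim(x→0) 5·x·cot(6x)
This is a 0·∞ indeterminate form.

Rewrite 0·∞ as a quotient (0/0 or ∞/∞ form), then apply L'Hôpital's rule:
  lim(x→0) 5·x·cot(6x) = 5/6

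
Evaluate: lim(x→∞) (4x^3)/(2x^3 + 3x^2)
This is an ∞/∞ indeterminate form.

Apply L'Hôpital's rule: differentiate numerator and denominator separately.
  f(x) = 4·x^3   ⇒   f'(x) = 12·x^2
  g(x) = 2·x^3 + 3·x^2   ⇒   g'(x) = 6·x^2 + 6·x
  lim(x→∞) f'(x)/g'(x) = lim(x→∞) (12·x^2)/(6·x^2 + 6·x)
  = 2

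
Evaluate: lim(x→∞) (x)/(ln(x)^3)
This is an ∞/∞ indeterminate form.

Apply L'Hôpital's rule: differentiate numerator and denominator separately.
  f(x) = x   ⇒   f'(x) = 1
  g(x) = ln(x)^3   ⇒   g'(x) = 3·ln(x)^2/x
  lim(x→∞) f'(x)/g'(x) = lim(x→∞) (1)/(3·ln(x)^2/x)
  = ∞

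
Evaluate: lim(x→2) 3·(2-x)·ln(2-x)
This is a 0·∞ indeterminate form.

Rewrite 0·∞ as a quotient (0/0 or ∞/∞ form), then apply L'Hôpital's rule:
  lim(x→2) 3·(2-x)·ln(2-x) = 0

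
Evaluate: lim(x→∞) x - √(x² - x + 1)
This is an ∞-∞ indeterminate form.

Combine fractions or rationalize to convert ∞-∞ to 0/0 form:
  lim(x→∞) x - √(x² - x + 1) = 1/2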